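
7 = 7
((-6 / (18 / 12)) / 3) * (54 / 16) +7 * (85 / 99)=1.51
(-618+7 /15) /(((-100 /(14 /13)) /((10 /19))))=64841 /18525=3.50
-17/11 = -1.55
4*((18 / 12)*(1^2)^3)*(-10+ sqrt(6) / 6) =-60+ sqrt(6) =-57.55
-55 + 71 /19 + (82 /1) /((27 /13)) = -6044 /513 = -11.78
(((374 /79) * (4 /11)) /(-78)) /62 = -34 /95511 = -0.00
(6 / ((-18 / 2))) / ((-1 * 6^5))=1 / 11664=0.00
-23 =-23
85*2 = 170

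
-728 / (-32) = 91 / 4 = 22.75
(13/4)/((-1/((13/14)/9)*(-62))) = 169/31248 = 0.01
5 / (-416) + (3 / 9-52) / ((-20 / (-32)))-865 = -1182703 / 1248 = -947.68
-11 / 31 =-0.35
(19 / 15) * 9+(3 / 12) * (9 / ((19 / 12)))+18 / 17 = 22416 / 1615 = 13.88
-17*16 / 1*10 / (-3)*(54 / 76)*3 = 1932.63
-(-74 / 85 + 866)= -73536 / 85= -865.13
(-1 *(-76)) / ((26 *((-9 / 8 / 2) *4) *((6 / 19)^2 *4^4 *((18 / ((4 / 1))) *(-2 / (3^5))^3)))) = 135005697 / 6656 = 20283.31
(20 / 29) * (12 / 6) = 40 / 29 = 1.38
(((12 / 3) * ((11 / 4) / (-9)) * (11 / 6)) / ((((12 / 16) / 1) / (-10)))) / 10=2.99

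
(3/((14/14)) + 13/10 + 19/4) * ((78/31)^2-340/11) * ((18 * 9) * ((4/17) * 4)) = -30473299008/898535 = -33914.43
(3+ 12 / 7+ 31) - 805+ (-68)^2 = 26983 / 7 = 3854.71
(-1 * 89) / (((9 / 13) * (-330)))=1157 / 2970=0.39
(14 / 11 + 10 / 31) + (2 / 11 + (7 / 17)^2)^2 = 538468023 / 313287271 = 1.72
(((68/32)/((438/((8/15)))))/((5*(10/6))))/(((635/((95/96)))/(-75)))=-323/8900160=-0.00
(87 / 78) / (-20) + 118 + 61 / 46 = 1426473 / 11960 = 119.27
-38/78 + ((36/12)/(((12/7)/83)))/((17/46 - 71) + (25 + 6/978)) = -3.67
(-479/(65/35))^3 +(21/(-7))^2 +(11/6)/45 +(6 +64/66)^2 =-1231539473261473/71775990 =-17158098.04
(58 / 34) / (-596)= -29 / 10132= -0.00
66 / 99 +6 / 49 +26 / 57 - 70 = -192032 / 2793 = -68.75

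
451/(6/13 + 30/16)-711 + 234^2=13179839/243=54238.02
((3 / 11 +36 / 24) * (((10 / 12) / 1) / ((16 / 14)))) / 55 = 91 / 3872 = 0.02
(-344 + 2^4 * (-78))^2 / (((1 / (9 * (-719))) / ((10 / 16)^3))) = -32032258875 / 8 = -4004032359.38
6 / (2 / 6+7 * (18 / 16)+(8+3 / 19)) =2736 / 7463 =0.37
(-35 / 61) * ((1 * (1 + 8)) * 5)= -1575 / 61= -25.82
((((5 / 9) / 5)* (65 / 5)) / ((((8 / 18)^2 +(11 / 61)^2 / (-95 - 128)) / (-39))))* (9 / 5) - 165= -45021748236 / 66333635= -678.72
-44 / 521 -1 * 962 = -501246 / 521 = -962.08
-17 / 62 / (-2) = 17 / 124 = 0.14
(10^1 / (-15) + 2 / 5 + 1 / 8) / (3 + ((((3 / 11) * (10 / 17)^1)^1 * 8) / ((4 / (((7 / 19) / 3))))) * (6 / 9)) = -0.05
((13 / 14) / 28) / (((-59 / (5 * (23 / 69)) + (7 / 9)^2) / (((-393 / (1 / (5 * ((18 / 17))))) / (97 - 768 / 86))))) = 0.02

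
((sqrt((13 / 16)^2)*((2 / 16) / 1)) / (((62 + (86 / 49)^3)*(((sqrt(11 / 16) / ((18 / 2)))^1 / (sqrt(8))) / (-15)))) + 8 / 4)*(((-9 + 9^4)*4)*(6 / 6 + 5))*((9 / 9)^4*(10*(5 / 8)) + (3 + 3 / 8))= 3027024 - 3551146240005*sqrt(22) / 15860588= 1976851.57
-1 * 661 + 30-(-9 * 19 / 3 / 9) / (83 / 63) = -51974 / 83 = -626.19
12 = 12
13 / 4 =3.25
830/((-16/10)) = -2075/4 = -518.75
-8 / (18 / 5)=-20 / 9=-2.22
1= 1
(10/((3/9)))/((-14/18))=-270/7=-38.57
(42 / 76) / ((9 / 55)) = 385 / 114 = 3.38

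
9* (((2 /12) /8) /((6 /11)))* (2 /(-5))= -11 /80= -0.14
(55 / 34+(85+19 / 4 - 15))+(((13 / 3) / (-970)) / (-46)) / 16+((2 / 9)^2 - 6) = 69224723327 / 983067840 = 70.42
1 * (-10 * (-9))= 90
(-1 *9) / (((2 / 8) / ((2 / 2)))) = -36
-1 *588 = -588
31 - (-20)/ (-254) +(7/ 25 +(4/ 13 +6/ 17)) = 22356694/ 701675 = 31.86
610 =610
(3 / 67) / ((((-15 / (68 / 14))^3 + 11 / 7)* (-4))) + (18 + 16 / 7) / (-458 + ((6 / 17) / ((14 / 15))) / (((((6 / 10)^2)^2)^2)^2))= 0.02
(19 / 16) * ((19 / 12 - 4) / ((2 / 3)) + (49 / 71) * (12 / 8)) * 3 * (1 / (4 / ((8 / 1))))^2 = -83847 / 2272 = -36.90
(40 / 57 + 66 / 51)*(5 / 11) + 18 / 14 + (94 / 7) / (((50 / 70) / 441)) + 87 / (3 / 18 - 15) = 275155721293 / 33202785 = 8287.13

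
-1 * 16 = -16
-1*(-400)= 400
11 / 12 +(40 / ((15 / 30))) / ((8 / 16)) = 1931 / 12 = 160.92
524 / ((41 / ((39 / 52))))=393 / 41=9.59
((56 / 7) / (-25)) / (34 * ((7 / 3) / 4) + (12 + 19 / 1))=-0.01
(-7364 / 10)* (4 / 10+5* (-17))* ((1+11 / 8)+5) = 45945837 / 100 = 459458.37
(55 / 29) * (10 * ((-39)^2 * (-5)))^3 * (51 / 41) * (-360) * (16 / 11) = 646041354519600000000 / 1189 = 543348489923969722.46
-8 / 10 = -4 / 5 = -0.80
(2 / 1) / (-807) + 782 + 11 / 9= 1896175 / 2421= 783.22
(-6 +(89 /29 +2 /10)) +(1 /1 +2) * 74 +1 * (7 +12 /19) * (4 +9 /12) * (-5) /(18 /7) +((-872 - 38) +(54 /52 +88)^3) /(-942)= -4318364493631 /7202117520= -599.60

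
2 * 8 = 16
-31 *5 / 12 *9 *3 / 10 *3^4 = -22599 / 8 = -2824.88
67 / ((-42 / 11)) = -737 / 42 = -17.55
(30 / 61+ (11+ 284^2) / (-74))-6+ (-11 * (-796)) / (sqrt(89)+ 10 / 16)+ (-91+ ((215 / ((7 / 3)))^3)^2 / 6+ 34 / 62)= 560384 * sqrt(89) / 5671+ 4761676998345163434387806 / 46681106343193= 102004374250.59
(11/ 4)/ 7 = 11/ 28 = 0.39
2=2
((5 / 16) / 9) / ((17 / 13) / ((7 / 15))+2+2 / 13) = 455 / 64944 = 0.01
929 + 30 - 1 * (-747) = 1706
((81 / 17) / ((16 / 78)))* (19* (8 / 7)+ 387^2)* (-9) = -29810898585 / 952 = -31313969.10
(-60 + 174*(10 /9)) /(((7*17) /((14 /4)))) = 200 /51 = 3.92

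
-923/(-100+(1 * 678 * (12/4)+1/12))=-11076/23209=-0.48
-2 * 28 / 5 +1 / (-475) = -5321 / 475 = -11.20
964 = 964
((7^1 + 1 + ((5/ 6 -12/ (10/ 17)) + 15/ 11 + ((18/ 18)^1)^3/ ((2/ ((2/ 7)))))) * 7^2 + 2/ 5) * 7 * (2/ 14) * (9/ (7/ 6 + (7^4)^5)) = -0.00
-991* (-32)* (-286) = -9069632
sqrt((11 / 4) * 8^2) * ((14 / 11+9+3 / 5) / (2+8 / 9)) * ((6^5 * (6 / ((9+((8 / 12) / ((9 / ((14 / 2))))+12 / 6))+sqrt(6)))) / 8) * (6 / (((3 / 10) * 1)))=-14081060736 * sqrt(66) / 1015817+162192958848 * sqrt(11) / 1015817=416943.32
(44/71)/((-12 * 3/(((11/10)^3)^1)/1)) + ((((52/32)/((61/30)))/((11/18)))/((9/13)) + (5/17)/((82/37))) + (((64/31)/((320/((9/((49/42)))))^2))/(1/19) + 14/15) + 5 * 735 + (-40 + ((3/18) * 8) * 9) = 3313839148406816669/907912354734000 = 3649.95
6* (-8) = -48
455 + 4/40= 4551/10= 455.10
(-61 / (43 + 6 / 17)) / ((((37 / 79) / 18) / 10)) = -14746140 / 27269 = -540.77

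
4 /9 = 0.44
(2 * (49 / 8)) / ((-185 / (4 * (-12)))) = 588 / 185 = 3.18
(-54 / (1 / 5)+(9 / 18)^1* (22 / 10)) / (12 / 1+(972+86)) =-2689 / 10700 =-0.25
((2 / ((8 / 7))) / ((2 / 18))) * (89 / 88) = 5607 / 352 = 15.93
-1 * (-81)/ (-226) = -0.36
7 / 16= 0.44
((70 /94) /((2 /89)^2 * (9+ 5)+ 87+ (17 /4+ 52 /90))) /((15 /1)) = 3326820 /6154005583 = 0.00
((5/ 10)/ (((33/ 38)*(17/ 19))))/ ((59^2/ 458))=165338/ 1952841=0.08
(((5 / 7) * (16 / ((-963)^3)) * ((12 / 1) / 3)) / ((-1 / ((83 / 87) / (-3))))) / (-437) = 26560 / 713015294388453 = 0.00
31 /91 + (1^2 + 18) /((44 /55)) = 24.09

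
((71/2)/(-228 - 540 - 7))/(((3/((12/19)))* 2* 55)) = -71/809875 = -0.00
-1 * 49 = -49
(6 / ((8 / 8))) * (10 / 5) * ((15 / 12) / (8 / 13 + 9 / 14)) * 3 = 8190 / 229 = 35.76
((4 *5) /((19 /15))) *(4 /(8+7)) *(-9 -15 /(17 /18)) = -33840 /323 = -104.77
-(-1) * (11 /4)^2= 121 /16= 7.56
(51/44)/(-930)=-17/13640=-0.00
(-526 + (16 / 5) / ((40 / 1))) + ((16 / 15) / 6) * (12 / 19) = -749276 / 1425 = -525.81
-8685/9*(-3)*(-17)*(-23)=1131945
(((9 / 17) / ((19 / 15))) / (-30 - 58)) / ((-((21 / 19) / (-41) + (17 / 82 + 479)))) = 5535 / 558429124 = 0.00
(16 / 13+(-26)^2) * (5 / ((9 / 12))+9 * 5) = 34990.26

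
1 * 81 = 81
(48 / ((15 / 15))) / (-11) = -48 / 11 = -4.36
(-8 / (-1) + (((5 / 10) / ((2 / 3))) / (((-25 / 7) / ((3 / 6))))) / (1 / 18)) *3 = 1833 / 100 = 18.33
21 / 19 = 1.11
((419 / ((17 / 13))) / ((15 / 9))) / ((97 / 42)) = 686322 / 8245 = 83.24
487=487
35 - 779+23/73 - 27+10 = -55530/73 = -760.68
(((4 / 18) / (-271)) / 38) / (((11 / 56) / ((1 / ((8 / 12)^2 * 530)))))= -7 / 15009335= -0.00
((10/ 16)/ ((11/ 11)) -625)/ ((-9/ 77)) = 42735/ 8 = 5341.88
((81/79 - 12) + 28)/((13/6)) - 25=-17.14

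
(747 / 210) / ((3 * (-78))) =-83 / 5460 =-0.02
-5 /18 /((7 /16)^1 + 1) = -40 /207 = -0.19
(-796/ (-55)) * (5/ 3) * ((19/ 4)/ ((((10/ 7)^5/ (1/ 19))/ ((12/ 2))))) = 3344593/ 550000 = 6.08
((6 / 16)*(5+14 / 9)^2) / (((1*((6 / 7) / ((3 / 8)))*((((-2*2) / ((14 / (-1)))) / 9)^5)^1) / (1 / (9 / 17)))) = 1691793914139 / 4096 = 413035623.57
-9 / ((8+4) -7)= -9 / 5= -1.80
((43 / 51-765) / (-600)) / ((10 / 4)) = 9743 / 19125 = 0.51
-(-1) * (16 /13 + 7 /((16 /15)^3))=372661 /53248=7.00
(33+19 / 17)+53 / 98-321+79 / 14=-233822 / 833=-280.70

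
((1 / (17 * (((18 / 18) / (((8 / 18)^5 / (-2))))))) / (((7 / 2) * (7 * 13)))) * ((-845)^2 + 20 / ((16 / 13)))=-18748160 / 16395939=-1.14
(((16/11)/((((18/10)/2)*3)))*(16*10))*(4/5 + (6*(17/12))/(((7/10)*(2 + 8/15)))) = 19043840/39501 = 482.11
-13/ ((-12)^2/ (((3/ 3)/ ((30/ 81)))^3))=-28431/ 16000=-1.78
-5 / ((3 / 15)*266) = -25 / 266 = -0.09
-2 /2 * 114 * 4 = -456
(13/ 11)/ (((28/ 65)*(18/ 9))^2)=54925/ 34496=1.59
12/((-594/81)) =-18/11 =-1.64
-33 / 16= -2.06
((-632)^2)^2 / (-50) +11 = -79769765613 / 25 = -3190790624.52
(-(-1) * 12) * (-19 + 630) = 7332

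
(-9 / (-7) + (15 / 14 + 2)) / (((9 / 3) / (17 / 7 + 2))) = 1891 / 294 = 6.43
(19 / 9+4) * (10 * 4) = 2200 / 9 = 244.44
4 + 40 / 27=148 / 27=5.48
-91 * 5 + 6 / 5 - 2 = -2279 / 5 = -455.80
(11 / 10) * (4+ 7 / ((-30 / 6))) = 143 / 50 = 2.86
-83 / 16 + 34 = 461 / 16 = 28.81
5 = 5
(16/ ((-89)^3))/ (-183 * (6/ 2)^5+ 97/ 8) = 128/ 250725749695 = 0.00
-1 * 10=-10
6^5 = 7776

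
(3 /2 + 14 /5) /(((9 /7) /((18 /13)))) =301 /65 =4.63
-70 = -70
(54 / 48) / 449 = 9 / 3592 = 0.00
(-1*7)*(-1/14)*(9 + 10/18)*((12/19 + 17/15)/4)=21629/10260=2.11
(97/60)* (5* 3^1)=97/4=24.25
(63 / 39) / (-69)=-7 / 299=-0.02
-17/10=-1.70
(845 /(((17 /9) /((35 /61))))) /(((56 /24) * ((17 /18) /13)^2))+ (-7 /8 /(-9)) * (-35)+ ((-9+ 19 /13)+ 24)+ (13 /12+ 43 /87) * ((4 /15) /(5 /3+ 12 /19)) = 111125357998304401 /5328337748760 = 20855.54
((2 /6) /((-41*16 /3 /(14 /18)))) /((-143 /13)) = 0.00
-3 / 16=-0.19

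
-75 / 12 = -25 / 4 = -6.25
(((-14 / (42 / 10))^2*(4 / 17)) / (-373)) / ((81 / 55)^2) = -1210000 / 374429709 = -0.00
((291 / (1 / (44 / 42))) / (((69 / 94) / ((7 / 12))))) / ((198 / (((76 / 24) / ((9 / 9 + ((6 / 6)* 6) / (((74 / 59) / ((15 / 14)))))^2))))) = 305822279 / 2961560799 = 0.10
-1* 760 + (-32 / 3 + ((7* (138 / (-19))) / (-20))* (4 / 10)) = -1096751 / 1425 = -769.65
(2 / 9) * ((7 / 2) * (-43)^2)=12943 / 9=1438.11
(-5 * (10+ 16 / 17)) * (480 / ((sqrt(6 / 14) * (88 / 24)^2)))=-2983.46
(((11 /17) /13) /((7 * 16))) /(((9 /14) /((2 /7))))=11 /55692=0.00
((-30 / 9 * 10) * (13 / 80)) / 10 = -13 / 24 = -0.54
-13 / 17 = -0.76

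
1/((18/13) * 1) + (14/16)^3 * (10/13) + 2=3.24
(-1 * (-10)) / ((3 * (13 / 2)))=20 / 39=0.51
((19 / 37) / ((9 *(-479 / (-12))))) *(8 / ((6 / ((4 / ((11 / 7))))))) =8512 / 1754577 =0.00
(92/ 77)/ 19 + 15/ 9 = 7591/ 4389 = 1.73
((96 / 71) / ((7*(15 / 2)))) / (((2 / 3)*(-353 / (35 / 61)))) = -0.00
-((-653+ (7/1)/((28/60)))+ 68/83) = 52886/83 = 637.18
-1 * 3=-3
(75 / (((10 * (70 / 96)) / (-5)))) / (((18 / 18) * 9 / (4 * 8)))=-1280 / 7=-182.86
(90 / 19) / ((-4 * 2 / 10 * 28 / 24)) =-5.08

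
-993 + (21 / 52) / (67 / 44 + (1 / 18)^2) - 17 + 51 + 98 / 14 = -67281977 / 70694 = -951.74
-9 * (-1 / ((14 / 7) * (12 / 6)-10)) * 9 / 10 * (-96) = 648 / 5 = 129.60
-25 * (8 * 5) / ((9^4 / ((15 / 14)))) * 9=-2500 / 1701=-1.47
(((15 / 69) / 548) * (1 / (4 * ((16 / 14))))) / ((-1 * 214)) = -35 / 86312192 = -0.00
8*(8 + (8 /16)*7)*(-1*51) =-4692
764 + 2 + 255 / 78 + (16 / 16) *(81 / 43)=771.15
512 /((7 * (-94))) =-256 /329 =-0.78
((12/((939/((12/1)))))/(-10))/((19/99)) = -2376/29735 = -0.08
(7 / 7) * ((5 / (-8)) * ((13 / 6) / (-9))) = 65 / 432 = 0.15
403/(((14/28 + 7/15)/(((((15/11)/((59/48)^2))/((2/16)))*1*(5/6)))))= 2785536000/1110439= 2508.50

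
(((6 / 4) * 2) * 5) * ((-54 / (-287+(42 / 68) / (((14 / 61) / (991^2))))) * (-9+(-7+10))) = 330480 / 179701307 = 0.00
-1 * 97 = -97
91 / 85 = 1.07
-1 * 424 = -424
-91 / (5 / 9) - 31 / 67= -55028 / 335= -164.26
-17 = -17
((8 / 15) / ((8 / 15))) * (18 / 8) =9 / 4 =2.25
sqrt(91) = 9.54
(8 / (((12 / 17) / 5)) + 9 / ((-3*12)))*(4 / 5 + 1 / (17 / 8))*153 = 54837 / 5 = 10967.40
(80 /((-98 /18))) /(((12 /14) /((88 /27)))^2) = -154880 /729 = -212.46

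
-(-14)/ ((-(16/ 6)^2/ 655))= -41265/ 32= -1289.53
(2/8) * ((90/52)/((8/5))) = 225/832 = 0.27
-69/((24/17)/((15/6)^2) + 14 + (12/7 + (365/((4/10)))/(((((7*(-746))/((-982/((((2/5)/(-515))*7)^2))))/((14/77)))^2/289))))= -464642874880938600/2375863903622679795834689713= -0.00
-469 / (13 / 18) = -8442 / 13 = -649.38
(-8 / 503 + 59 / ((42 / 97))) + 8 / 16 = 136.75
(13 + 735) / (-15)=-748 / 15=-49.87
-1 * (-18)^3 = 5832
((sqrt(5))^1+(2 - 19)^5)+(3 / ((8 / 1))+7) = -11358797 / 8+sqrt(5) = -1419847.39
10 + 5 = 15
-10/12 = -5/6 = -0.83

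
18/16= 9/8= 1.12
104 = 104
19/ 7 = 2.71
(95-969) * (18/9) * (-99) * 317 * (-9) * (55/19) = -1429181820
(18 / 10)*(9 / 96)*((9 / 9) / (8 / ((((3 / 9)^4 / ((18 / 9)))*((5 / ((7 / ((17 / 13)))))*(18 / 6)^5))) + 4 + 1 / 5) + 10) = 137835 / 80864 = 1.70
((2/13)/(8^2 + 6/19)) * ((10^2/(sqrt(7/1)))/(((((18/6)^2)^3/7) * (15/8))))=3040 * sqrt(7)/17371341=0.00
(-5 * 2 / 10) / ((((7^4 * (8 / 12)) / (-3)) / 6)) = 27 / 2401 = 0.01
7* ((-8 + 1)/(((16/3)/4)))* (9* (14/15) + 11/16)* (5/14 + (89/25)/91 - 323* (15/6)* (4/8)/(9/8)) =74707909297/624000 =119724.21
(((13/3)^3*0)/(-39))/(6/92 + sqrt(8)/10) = 0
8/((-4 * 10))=-1/5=-0.20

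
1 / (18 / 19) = 19 / 18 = 1.06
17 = 17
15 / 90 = 1 / 6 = 0.17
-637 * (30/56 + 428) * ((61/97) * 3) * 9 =-1798374123/388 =-4634984.85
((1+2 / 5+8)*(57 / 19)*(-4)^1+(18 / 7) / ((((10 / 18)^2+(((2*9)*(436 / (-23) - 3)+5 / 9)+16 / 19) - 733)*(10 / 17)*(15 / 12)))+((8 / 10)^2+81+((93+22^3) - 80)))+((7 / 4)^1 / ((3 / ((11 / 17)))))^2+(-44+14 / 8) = 3074702790542912227 / 290402472956400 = 10587.73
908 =908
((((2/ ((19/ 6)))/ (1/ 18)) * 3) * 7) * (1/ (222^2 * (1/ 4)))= 504/ 26011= 0.02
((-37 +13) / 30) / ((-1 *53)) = 4 / 265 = 0.02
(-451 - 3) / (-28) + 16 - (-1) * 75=107.21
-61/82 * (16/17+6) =-3599/697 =-5.16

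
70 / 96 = 35 / 48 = 0.73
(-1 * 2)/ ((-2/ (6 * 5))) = 30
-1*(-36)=36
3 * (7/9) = 2.33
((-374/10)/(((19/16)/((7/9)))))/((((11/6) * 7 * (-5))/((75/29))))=0.99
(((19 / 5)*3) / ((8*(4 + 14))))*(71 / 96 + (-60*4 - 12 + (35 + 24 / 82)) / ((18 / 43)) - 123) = -50.66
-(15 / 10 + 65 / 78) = -7 / 3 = -2.33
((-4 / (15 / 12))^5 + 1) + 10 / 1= -1014201 / 3125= -324.54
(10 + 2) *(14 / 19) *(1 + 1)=336 / 19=17.68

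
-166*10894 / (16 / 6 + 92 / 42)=-6329414 / 17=-372318.47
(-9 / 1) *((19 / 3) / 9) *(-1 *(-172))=-1089.33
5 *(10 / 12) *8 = 100 / 3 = 33.33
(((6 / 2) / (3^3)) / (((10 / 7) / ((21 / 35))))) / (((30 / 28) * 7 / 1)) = 7 / 1125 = 0.01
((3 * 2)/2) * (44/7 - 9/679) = 12777/679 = 18.82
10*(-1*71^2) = -50410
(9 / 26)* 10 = 45 / 13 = 3.46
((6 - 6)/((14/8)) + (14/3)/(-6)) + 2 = 11/9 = 1.22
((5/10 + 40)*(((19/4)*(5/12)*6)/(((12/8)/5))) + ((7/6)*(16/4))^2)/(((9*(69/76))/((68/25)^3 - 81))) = -2114375530331/174656250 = -12105.93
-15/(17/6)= -90/17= -5.29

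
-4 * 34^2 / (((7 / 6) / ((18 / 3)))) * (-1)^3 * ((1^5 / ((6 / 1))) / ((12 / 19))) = 43928 / 7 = 6275.43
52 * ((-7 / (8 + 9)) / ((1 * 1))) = -364 / 17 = -21.41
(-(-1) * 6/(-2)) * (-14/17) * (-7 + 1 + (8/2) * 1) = -84/17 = -4.94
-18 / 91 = -0.20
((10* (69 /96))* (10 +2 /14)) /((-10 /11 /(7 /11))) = -1633 /32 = -51.03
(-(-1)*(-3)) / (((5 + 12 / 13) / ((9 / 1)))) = -351 / 77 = -4.56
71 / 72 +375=27071 / 72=375.99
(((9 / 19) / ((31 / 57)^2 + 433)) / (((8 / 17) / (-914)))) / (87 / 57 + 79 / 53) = -12040186437 / 17107318256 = -0.70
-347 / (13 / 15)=-5205 / 13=-400.38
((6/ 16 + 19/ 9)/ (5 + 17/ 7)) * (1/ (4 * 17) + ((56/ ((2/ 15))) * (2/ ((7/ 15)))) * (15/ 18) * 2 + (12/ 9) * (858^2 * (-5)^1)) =-417905169787/ 254592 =-1641470.16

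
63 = 63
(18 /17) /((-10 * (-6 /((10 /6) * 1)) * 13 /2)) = 1 /221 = 0.00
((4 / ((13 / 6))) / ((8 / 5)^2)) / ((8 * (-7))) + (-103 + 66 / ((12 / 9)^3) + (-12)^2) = 400871 / 5824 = 68.83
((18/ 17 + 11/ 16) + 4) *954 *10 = 3727755/ 68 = 54819.93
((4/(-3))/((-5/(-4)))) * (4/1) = -64/15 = -4.27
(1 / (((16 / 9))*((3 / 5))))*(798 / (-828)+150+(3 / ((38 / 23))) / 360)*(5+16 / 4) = 140683041 / 111872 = 1257.54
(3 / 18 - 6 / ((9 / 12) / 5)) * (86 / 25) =-10277 / 75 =-137.03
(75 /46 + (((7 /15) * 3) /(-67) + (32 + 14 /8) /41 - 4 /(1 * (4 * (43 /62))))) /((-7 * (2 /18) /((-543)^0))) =-69220881 /54335660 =-1.27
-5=-5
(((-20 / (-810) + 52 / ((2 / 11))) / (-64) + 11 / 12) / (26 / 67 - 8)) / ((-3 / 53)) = -4087201 / 495720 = -8.24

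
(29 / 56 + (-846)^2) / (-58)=-40080125 / 3248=-12339.94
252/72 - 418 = -829/2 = -414.50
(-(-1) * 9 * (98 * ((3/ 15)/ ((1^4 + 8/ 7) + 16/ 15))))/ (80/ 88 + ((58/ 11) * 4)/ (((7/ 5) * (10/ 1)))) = 237699/ 10447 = 22.75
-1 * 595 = -595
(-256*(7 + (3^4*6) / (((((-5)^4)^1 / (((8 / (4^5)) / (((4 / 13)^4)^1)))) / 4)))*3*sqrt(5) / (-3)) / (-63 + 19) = -126.34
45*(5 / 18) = 25 / 2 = 12.50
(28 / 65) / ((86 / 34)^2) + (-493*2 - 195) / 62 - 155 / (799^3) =-72144413714295469 / 3800863693676530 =-18.98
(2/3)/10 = 1/15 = 0.07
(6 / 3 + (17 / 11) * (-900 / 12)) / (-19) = 1253 / 209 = 6.00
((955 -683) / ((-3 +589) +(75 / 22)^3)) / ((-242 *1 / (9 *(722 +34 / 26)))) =-59577408 / 5094167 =-11.70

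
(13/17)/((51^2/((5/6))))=65/265302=0.00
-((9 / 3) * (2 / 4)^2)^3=-27 / 64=-0.42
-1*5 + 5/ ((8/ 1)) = -35/ 8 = -4.38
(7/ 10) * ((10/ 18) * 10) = 35/ 9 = 3.89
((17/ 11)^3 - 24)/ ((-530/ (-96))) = -1297488/ 352715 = -3.68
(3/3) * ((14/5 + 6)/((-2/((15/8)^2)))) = -495/32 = -15.47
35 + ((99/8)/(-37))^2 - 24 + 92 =9034249/87616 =103.11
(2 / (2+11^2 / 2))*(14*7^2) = 2744 / 125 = 21.95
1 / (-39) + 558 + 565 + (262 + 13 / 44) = 2377123 / 1716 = 1385.27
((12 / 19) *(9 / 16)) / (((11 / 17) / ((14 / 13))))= 3213 / 5434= 0.59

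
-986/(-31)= 986/31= 31.81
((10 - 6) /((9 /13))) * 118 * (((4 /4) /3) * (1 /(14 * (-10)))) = -1534 /945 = -1.62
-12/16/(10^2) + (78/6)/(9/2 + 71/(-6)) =-7833/4400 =-1.78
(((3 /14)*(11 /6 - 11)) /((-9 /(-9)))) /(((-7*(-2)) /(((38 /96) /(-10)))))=209 /37632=0.01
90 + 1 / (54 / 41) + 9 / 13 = 64199 / 702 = 91.45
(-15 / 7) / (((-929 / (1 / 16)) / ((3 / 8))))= 45 / 832384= 0.00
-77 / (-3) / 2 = 77 / 6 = 12.83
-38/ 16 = -19/ 8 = -2.38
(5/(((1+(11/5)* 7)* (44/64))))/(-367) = -200/165517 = -0.00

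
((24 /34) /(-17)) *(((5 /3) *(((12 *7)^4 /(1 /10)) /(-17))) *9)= 89616844800 /4913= 18240758.15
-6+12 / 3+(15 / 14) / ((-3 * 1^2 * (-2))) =-51 / 28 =-1.82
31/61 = 0.51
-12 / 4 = -3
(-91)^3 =-753571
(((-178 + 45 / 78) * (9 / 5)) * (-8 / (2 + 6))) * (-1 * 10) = -41517 / 13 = -3193.62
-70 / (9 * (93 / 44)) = -3080 / 837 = -3.68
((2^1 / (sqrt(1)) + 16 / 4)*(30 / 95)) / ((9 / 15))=60 / 19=3.16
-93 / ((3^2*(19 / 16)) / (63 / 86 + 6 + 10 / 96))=-437441 / 7353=-59.49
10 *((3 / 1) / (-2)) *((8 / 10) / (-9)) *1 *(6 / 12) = 2 / 3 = 0.67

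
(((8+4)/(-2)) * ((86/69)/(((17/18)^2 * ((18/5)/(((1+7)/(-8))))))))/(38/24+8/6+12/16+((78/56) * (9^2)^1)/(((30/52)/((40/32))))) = 2600640/277066901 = 0.01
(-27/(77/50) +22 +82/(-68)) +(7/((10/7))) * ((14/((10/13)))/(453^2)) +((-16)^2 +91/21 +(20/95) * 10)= 265.70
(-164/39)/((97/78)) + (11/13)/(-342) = -1459355/431262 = -3.38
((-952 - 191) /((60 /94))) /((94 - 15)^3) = -17907 /4930390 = -0.00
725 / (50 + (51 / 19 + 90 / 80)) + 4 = 142916 / 8179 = 17.47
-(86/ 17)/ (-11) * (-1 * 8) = -688/ 187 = -3.68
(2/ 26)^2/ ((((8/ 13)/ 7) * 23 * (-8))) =-7/ 19136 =-0.00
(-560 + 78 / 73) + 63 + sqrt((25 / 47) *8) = -36203 / 73 + 10 *sqrt(94) / 47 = -493.87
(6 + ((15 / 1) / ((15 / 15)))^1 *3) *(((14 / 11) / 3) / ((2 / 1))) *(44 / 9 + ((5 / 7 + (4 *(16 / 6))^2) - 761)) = -229058 / 33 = -6941.15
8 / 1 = 8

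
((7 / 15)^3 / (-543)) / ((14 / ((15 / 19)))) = -49 / 4642650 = -0.00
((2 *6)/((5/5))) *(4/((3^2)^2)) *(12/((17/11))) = 704/153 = 4.60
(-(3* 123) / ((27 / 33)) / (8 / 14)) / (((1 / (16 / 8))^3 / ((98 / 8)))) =-154693 / 2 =-77346.50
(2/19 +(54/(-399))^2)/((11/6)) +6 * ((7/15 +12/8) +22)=139967881/972895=143.87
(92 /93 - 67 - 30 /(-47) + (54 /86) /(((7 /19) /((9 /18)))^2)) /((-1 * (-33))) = -2365637867 /1215680004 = -1.95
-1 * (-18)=18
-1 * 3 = -3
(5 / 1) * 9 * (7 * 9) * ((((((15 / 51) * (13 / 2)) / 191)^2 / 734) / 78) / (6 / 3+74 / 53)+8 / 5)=1123268710659837 / 247634195392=4536.00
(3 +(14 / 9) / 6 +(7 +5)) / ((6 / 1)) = 206 / 81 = 2.54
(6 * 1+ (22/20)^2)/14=0.52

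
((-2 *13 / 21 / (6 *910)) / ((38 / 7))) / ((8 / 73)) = -73 / 191520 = -0.00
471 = 471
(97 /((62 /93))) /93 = 97 /62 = 1.56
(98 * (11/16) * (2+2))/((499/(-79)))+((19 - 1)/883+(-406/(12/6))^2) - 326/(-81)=2938739740891/71379954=41170.38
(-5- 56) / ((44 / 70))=-97.05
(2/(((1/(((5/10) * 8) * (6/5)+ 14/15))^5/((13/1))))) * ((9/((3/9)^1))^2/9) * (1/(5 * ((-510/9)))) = -61155512288/1328125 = -46046.50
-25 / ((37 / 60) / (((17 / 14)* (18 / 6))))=-38250 / 259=-147.68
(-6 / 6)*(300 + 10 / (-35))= -2098 / 7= -299.71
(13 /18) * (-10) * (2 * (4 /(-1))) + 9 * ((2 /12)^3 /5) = 20803 /360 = 57.79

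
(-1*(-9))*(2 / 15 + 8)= 366 / 5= 73.20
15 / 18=5 / 6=0.83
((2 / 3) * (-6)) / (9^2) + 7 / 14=73 / 162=0.45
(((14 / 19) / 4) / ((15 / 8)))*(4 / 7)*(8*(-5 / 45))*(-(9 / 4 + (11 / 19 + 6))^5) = 136023078872351 / 50809551480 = 2677.12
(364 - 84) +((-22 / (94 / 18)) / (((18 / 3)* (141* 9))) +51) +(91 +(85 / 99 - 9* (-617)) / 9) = 2045166217 / 1968219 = 1039.09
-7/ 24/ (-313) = 0.00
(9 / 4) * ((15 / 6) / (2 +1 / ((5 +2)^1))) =21 / 8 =2.62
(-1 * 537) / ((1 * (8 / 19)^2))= -193857 / 64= -3029.02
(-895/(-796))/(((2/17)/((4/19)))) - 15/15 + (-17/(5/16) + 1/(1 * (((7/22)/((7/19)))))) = -52.23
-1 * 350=-350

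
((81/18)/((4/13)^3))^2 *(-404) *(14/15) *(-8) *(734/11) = 33814997219367/7040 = 4803266650.48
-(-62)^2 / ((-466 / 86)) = 165292 / 233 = 709.41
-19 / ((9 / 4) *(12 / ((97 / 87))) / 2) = -3686 / 2349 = -1.57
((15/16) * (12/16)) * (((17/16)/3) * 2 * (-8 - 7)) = -7.47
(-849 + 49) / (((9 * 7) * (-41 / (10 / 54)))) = 4000 / 69741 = 0.06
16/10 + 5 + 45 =258/5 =51.60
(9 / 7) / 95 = 9 / 665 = 0.01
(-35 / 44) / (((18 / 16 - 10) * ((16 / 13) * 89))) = 455 / 556072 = 0.00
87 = 87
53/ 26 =2.04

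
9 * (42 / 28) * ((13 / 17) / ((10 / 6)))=1053 / 170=6.19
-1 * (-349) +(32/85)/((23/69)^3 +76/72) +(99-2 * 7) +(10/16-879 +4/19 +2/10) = -338162583/762280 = -443.62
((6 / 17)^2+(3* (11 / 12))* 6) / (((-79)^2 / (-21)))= -0.06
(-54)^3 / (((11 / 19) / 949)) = -2839233384 / 11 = -258112125.82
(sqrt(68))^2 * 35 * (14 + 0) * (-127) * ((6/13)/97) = -25389840/1261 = -20134.69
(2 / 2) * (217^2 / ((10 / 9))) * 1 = 423801 / 10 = 42380.10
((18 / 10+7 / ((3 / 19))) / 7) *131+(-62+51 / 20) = 337639 / 420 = 803.90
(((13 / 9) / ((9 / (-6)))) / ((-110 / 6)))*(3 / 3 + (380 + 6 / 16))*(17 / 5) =74919 / 1100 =68.11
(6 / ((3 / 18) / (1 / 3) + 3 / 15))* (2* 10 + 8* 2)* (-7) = -2160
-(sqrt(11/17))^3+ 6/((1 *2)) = 3 - 11 *sqrt(187)/289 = 2.48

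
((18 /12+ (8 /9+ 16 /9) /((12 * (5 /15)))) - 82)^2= 229441 /36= 6373.36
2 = 2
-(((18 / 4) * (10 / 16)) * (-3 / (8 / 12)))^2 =-160.18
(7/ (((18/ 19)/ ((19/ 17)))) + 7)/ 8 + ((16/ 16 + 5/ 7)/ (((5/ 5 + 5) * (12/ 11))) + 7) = 157123/ 17136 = 9.17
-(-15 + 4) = 11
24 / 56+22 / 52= 155 / 182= 0.85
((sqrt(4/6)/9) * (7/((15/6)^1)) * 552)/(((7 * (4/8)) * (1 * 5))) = 736 * sqrt(6)/225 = 8.01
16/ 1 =16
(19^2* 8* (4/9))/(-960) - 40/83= -40763/22410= -1.82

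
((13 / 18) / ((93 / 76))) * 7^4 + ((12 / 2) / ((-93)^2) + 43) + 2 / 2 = 37910600 / 25947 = 1461.08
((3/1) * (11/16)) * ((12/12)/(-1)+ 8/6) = 11/16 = 0.69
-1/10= -0.10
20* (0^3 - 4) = -80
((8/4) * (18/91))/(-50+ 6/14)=-36/4511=-0.01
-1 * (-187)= 187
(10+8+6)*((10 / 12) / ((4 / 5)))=25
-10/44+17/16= 147/176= 0.84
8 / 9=0.89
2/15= 0.13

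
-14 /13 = -1.08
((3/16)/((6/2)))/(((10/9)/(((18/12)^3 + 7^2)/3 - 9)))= 609/1280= 0.48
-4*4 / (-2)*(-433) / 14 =-1732 / 7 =-247.43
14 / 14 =1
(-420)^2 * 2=352800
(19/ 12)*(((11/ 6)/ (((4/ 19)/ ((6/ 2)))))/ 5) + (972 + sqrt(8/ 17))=2*sqrt(34)/ 17 + 470531/ 480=980.96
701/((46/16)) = 5608/23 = 243.83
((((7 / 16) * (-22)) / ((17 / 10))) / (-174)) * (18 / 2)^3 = 93555 / 3944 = 23.72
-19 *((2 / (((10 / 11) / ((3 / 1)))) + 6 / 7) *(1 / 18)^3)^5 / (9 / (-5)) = 389711831 / 10801591682016522240000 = 0.00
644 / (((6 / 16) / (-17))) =-87584 / 3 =-29194.67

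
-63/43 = -1.47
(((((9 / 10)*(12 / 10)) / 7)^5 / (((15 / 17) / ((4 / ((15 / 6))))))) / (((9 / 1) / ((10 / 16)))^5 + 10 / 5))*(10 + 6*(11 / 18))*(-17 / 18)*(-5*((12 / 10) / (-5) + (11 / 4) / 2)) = 476476360281 / 25406457566229687500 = 0.00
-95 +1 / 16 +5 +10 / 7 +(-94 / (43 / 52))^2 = 2657635791 / 207088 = 12833.36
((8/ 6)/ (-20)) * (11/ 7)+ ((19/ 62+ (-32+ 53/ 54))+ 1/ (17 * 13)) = -199484864/ 6474195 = -30.81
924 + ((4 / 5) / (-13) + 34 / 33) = 1984058 / 2145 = 924.97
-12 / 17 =-0.71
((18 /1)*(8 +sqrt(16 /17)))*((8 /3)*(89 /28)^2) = 95052*sqrt(17) /833 +190104 /49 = 4350.15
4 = 4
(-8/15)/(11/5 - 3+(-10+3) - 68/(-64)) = 128/1617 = 0.08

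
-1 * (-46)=46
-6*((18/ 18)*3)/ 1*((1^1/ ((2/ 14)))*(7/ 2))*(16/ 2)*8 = -28224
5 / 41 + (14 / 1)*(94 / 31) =54111 / 1271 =42.57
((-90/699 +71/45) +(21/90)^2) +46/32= 2466883/838800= 2.94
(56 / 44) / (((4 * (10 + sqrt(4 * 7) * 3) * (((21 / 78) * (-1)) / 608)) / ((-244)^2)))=30958720 / 11 -18575232 * sqrt(7) / 11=-1653338.58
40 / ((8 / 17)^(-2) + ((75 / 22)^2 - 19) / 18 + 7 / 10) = 13939200 / 1674701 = 8.32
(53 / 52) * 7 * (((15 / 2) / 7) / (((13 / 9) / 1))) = 7155 / 1352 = 5.29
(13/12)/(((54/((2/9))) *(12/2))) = 13/17496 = 0.00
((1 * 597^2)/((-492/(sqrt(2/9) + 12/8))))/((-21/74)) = 1465237 * sqrt(2)/1722 + 4395711/1148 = 5032.36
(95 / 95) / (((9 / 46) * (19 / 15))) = 230 / 57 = 4.04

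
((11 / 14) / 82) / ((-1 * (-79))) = 11 / 90692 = 0.00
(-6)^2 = 36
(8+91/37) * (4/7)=5.98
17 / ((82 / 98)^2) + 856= 1479753 / 1681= 880.28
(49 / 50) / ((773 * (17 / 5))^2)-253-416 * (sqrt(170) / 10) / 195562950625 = -253.00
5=5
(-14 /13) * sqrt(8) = -28 * sqrt(2) /13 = -3.05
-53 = -53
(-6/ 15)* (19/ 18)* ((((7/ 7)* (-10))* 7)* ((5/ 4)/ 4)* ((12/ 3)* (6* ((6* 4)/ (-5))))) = -1064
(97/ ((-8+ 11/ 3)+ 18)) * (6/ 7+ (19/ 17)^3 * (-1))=-5393685/ 1410031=-3.83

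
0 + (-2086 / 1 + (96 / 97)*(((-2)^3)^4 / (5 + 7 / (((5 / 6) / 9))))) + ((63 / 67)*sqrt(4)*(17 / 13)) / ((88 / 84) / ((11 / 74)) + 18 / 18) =-900923557084 / 442627393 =-2035.40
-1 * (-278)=278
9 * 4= 36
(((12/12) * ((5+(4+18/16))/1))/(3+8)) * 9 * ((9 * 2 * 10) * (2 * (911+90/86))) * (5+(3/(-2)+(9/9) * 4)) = 9649098675/473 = 20399785.78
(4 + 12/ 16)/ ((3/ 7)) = 133/ 12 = 11.08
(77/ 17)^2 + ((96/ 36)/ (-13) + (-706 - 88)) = -8720255/ 11271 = -773.69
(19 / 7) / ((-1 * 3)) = -0.90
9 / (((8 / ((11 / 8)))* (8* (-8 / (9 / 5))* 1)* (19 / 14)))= -6237 / 194560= -0.03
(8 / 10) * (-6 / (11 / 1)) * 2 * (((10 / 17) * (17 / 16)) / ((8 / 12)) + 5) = -57 / 11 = -5.18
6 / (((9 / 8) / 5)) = 80 / 3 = 26.67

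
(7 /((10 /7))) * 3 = 14.70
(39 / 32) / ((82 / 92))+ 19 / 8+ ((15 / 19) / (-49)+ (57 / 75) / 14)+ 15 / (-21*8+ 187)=69776981 / 15268400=4.57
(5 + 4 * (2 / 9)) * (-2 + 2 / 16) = -265 / 24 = -11.04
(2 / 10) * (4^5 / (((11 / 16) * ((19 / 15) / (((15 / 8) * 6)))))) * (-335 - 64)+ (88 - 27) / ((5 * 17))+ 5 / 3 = -1055648.52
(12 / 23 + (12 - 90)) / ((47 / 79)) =-140778 / 1081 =-130.23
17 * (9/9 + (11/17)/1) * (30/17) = 840/17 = 49.41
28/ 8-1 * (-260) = 527/ 2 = 263.50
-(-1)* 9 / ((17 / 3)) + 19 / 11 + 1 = 4.32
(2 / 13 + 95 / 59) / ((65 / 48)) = 64944 / 49855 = 1.30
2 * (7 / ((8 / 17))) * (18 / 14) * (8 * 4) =1224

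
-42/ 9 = -14/ 3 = -4.67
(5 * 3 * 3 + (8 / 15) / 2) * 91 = 61789 / 15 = 4119.27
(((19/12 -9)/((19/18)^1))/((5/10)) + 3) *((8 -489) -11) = 103320/19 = 5437.89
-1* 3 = -3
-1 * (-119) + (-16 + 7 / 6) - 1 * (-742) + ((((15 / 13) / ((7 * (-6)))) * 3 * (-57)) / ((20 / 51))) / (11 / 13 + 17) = 33006355 / 38976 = 846.84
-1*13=-13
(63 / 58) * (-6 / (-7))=0.93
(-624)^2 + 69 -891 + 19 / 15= 5828329 / 15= 388555.27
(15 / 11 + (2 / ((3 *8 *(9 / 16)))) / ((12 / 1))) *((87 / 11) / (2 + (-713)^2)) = 35554 / 1660848057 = 0.00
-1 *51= -51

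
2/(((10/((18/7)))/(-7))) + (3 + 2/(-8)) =-17/20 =-0.85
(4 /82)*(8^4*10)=81920 /41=1998.05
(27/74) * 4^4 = 3456/37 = 93.41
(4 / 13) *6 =24 / 13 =1.85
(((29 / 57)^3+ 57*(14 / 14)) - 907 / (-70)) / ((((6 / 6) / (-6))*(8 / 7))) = -908597351 / 2469240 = -367.97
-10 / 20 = -1 / 2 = -0.50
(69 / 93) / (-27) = -23 / 837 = -0.03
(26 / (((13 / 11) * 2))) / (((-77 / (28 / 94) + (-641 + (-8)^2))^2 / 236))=10384 / 2792241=0.00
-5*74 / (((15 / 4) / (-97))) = 28712 / 3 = 9570.67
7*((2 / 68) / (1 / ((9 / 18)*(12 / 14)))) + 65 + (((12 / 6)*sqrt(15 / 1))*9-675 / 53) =94339 / 1802 + 18*sqrt(15) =122.07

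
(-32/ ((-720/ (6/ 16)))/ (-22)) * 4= -1/ 330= -0.00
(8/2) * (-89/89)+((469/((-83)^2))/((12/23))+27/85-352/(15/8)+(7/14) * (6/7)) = -9387752807/49187460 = -190.86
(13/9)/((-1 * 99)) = -13/891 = -0.01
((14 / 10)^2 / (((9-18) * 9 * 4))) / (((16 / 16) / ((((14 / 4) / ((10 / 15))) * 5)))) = -343 / 2160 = -0.16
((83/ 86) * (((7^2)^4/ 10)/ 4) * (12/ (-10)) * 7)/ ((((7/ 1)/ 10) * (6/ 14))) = -3349349381/ 860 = -3894592.30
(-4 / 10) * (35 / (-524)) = 7 / 262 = 0.03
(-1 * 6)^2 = 36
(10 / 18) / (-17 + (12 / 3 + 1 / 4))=-0.04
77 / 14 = 11 / 2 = 5.50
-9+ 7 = -2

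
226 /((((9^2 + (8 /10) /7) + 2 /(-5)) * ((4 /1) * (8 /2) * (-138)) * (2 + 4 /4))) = -7 /16560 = -0.00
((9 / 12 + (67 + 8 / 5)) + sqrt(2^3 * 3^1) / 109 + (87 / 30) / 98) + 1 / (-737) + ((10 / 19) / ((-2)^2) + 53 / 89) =2 * sqrt(6) / 109 + 42811273677 / 610670830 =70.15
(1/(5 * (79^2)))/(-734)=-0.00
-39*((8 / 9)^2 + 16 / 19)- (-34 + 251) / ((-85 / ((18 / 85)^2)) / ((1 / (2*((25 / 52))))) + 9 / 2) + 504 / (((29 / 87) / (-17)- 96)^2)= -11960723701382588848 / 188408602311729489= -63.48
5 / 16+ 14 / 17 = 309 / 272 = 1.14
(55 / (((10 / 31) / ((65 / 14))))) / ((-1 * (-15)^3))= 4433 / 18900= 0.23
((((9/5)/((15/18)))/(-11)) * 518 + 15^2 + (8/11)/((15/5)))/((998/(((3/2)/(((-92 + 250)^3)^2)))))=101909/8539565077470521600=0.00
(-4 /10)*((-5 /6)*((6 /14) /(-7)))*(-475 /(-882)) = -475 /43218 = -0.01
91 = 91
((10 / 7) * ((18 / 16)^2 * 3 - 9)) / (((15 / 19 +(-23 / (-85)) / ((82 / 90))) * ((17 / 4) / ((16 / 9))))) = -144115 / 50358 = -2.86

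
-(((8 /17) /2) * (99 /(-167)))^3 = 0.00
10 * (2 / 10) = 2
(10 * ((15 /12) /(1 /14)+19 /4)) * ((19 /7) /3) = 8455 /42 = 201.31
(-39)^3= -59319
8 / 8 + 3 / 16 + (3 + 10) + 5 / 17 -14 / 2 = 2035 / 272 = 7.48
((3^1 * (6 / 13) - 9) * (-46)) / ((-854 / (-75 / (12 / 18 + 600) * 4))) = 1024650 / 5001451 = 0.20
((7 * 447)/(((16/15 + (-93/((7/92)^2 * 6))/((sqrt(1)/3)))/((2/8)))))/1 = -2299815/23611424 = -0.10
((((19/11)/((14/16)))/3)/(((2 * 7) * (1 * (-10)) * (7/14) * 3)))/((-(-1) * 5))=-0.00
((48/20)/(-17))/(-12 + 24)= -0.01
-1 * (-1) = 1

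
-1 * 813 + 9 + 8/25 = -20092/25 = -803.68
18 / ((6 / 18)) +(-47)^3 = -103769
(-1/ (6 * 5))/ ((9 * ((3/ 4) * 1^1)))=-2/ 405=-0.00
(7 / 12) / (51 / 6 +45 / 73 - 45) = -511 / 31434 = -0.02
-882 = -882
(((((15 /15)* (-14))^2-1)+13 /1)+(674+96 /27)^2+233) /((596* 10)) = 7444265 /96552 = 77.10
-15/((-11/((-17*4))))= -1020/11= -92.73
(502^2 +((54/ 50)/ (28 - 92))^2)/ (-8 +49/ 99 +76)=63867893832171/ 17359360000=3679.16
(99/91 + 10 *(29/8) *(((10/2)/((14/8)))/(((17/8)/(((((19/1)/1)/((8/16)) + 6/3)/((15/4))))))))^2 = 119305995649/439569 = 271415.85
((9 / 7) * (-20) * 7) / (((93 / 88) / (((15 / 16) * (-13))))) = 64350 / 31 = 2075.81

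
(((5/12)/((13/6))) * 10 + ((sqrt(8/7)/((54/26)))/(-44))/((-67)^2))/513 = 25/6669 - 13 * sqrt(14)/9575279406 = 0.00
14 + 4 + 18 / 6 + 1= 22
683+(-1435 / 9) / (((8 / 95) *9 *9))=3846931 / 5832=659.62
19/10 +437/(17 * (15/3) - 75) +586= 3158/5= 631.60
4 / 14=2 / 7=0.29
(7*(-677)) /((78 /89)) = -421771 /78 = -5407.32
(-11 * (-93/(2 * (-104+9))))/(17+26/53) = -0.31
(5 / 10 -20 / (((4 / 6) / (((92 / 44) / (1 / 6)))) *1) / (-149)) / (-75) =-9919 / 245850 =-0.04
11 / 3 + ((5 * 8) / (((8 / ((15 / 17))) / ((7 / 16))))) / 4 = 13543 / 3264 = 4.15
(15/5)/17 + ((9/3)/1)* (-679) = -2036.82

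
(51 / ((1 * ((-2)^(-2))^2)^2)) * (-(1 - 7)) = 78336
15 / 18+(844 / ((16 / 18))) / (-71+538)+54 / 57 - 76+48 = -643810 / 26619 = -24.19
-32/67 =-0.48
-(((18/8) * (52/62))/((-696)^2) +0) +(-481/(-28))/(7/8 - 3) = -3210280203/397113472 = -8.08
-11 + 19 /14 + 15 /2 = -15 /7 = -2.14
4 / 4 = 1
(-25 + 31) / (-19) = -6 / 19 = -0.32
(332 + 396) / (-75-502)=-728 / 577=-1.26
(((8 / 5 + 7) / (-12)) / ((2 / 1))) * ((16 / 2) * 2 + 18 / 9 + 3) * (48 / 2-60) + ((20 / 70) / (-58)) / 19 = 10448603 / 38570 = 270.90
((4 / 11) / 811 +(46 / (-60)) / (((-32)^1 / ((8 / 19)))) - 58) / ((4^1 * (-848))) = 1179498737 / 68992872960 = 0.02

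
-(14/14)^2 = -1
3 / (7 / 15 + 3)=45 / 52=0.87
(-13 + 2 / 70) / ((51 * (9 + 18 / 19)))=-0.03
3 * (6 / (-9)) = -2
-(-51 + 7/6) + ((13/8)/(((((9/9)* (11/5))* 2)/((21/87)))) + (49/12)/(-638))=764315/15312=49.92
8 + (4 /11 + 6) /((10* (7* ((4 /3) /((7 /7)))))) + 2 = 443 /44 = 10.07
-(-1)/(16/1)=1/16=0.06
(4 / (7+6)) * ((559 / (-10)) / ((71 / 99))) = -8514 / 355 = -23.98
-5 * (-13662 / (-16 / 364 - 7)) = -6216210 / 641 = -9697.68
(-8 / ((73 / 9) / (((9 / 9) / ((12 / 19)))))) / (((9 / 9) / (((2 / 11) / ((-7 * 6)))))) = 38 / 5621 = 0.01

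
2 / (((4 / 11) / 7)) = 77 / 2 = 38.50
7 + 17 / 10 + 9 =177 / 10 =17.70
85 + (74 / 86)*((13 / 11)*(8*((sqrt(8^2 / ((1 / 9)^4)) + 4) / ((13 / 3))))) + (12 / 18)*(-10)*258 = -194379 / 473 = -410.95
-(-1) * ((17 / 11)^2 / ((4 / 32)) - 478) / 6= -27763 / 363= -76.48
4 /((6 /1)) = 2 /3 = 0.67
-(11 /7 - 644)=4497 /7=642.43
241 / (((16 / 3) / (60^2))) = 162675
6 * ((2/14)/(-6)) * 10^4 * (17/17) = -10000/7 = -1428.57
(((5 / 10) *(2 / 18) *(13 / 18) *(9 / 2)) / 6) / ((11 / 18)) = 13 / 264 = 0.05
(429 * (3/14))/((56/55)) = 70785/784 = 90.29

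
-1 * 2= -2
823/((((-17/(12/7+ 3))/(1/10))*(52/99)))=-2688741/61880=-43.45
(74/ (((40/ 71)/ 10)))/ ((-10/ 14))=-1838.90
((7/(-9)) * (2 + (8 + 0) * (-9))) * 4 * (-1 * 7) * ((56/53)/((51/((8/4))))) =-1536640/24327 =-63.17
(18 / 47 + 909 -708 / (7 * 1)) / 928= 265911 / 305312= 0.87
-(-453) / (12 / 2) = 151 / 2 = 75.50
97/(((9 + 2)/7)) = 679/11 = 61.73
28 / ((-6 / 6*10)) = -14 / 5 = -2.80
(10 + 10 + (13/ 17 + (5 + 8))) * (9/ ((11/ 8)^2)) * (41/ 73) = 13555584/ 150161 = 90.27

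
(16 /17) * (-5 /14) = -40 /119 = -0.34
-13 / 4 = -3.25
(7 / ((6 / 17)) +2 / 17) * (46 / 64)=46805 / 3264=14.34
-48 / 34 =-24 / 17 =-1.41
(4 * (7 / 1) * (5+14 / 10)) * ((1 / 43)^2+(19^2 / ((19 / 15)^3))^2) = 18870894323456 / 3337445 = 5654293.73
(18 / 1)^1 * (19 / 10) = 171 / 5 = 34.20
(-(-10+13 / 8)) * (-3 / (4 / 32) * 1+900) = 14673 / 2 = 7336.50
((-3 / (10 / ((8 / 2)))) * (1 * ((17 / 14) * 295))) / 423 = -1003 / 987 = -1.02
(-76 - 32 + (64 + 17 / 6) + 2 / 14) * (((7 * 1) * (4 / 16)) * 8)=-1723 / 3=-574.33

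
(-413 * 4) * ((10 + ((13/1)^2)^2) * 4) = -188797168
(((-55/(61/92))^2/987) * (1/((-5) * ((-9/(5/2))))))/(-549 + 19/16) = -40965760/57943036179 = -0.00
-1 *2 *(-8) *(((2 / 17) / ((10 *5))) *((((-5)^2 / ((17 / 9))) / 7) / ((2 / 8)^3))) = 9216 / 2023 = 4.56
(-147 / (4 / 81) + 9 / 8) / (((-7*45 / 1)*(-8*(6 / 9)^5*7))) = -128547 / 100352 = -1.28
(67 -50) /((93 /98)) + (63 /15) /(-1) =6377 /465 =13.71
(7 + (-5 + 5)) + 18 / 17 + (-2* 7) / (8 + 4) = 703 / 102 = 6.89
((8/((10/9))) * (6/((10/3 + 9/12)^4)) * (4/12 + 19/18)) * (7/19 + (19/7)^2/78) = 6969991680/69771386503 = 0.10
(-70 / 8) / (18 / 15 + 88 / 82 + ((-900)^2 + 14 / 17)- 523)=-121975 / 11284152548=-0.00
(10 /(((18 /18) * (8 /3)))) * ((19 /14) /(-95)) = -3 /56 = -0.05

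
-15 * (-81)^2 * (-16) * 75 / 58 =59049000 / 29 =2036172.41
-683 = -683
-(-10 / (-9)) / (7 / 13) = -130 / 63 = -2.06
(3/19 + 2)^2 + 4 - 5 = 1320/361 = 3.66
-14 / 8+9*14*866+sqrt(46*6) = 2*sqrt(69)+436457 / 4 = 109130.86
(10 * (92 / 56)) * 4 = 460 / 7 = 65.71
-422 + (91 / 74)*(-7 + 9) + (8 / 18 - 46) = -154877 / 333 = -465.10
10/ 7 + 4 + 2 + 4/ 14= 54/ 7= 7.71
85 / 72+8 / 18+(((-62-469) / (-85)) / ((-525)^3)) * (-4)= 17766330013 / 10933125000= 1.63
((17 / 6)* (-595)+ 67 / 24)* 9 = -121179 / 8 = -15147.38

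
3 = 3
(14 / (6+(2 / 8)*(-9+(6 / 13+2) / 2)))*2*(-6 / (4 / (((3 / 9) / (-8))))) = 91 / 211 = 0.43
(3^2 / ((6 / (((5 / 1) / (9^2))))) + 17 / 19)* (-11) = -11143 / 1026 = -10.86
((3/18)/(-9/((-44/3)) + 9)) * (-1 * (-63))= 154/141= 1.09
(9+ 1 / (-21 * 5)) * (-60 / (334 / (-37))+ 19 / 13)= 16617232 / 227955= 72.90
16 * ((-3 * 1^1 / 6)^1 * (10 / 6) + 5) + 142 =626 / 3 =208.67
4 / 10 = 2 / 5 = 0.40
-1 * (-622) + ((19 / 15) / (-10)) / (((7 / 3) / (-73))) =219087 / 350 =625.96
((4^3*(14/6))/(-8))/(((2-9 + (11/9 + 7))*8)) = -21/11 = -1.91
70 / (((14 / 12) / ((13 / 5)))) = 156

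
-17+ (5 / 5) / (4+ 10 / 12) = -487 / 29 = -16.79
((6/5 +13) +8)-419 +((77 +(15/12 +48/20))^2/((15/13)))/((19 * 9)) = -363.83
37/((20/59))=2183/20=109.15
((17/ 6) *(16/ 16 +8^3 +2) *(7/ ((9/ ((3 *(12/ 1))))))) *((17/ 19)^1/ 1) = 2083690/ 57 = 36555.96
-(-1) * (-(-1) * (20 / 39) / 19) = 20 / 741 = 0.03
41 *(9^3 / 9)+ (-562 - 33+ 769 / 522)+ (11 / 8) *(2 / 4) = 11392799 / 4176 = 2728.16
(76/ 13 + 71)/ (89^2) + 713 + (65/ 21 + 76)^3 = 472560701660141/ 953632953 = 495537.30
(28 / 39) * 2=56 / 39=1.44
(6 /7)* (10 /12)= 5 /7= 0.71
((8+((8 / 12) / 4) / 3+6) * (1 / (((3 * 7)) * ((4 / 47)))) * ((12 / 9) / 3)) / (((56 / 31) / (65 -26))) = 4792073 / 63504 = 75.46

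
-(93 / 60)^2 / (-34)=961 / 13600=0.07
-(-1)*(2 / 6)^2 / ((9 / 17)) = 17 / 81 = 0.21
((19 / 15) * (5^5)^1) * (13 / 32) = 154375 / 96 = 1608.07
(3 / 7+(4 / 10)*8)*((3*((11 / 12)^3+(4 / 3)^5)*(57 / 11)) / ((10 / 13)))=486313607 / 1330560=365.50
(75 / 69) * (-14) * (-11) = 3850 / 23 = 167.39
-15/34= -0.44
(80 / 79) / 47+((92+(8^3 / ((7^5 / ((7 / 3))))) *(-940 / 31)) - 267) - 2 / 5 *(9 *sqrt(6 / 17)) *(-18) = -146859338275 / 829086909+324 *sqrt(102) / 85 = -138.64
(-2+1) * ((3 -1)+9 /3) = -5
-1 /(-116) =1 /116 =0.01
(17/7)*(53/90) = 901/630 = 1.43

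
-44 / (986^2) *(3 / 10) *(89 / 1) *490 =-0.59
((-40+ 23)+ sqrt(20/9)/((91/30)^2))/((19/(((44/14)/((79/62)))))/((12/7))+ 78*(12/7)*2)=-1947792/31155739+ 9820800*sqrt(5)/36857239237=-0.06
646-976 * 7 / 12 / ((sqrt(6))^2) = 4960 / 9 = 551.11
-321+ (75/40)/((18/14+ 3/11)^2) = -2459351/7680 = -320.23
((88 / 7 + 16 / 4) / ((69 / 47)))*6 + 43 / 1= 17827 / 161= 110.73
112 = 112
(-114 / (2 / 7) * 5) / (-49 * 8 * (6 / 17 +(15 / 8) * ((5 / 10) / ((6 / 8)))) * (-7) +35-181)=-33915 / 72292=-0.47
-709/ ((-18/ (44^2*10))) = 762568.89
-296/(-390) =148/195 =0.76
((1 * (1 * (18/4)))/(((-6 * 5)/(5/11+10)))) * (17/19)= -1173/836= -1.40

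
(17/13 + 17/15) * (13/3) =476/45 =10.58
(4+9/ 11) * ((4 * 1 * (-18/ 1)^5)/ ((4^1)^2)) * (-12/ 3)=100147104/ 11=9104282.18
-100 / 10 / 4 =-5 / 2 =-2.50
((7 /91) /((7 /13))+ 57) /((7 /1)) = 400 /49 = 8.16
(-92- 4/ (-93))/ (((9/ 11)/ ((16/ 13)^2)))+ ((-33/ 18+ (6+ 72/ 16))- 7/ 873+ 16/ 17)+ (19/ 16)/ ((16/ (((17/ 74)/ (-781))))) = -554418766752588535/ 3451084055198208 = -160.65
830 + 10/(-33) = 829.70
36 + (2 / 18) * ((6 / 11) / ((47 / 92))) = 56020 / 1551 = 36.12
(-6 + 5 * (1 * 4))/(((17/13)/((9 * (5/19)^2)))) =40950/6137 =6.67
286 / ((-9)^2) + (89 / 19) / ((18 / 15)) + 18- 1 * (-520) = 1678847 / 3078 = 545.43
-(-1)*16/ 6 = 2.67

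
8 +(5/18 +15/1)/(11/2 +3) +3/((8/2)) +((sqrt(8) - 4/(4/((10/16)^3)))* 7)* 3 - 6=-45401/78336 +42* sqrt(2)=58.82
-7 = -7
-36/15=-12/5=-2.40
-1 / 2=-0.50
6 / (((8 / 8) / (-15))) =-90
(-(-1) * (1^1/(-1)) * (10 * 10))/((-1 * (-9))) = -100/9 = -11.11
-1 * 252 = -252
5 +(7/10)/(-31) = 1543/310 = 4.98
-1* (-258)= 258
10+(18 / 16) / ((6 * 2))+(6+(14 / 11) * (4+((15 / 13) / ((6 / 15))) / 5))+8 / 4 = 109453 / 4576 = 23.92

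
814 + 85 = 899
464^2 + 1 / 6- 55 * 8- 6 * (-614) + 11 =1311307 / 6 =218551.17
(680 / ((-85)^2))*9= 72 / 85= 0.85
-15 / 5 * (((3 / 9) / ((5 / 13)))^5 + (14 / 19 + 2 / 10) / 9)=-8556442 / 4809375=-1.78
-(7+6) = -13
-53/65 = -0.82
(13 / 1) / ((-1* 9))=-1.44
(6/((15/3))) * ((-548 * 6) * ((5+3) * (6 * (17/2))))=-8049024/5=-1609804.80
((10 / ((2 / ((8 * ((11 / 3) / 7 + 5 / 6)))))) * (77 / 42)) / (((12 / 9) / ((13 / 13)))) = 1045 / 14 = 74.64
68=68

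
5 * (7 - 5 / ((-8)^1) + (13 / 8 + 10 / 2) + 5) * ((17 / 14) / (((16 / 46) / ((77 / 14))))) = 236555 / 128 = 1848.09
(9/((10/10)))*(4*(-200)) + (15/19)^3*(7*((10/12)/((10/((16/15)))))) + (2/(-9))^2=-3999971264/555579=-7199.64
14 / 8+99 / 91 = 1033 / 364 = 2.84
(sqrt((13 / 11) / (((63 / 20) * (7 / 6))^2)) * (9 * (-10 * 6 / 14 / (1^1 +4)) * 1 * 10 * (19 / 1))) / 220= -6840 * sqrt(143) / 41503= -1.97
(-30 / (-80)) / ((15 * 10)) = 1 / 400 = 0.00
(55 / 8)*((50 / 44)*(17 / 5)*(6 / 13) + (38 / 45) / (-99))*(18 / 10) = 102781 / 4680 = 21.96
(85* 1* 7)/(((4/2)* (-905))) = -119/362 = -0.33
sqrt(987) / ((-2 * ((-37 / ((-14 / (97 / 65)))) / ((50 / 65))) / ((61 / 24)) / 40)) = -106750 * sqrt(987) / 10767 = -311.48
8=8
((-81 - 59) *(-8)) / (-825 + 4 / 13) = -14560 / 10721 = -1.36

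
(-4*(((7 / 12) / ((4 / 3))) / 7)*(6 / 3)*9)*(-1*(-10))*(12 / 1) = -540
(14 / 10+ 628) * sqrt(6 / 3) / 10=3147 * sqrt(2) / 50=89.01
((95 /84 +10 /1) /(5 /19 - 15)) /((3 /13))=-46189 /14112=-3.27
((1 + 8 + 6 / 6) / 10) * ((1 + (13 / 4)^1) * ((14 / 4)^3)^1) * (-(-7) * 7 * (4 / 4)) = 285719 / 32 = 8928.72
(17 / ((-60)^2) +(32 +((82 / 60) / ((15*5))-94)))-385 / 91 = -15492631 / 234000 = -66.21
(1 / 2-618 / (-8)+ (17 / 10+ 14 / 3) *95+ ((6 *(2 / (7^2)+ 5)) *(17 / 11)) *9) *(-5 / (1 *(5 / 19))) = -135582119 / 6468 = -20961.99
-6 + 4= -2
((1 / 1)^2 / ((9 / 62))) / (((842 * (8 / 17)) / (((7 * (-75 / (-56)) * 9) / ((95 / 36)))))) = 71145 / 127984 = 0.56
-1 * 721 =-721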